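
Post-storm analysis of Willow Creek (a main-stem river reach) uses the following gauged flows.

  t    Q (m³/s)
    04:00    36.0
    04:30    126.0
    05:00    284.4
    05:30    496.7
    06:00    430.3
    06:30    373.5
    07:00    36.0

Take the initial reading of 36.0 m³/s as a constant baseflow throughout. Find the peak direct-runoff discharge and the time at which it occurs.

Q_p = 460.7 m³/s at t = 05:30

Subtracting baseflow gives direct-runoff ordinates: 0.0, 90.0, 248.4, 460.7, 394.3, 337.5, 0.0 m³/s.
The maximum is 460.7 m³/s, occurring at the reading for t = 05:30.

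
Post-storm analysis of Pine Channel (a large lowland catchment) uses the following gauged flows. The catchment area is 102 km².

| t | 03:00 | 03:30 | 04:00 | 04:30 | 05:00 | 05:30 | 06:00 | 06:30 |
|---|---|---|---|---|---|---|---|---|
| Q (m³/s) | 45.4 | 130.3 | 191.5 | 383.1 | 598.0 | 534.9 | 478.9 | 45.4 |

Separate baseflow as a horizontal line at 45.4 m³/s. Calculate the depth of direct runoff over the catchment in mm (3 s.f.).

d ≈ 36.1 mm

Direct runoff: 0.0, 84.9, 146.1, 337.7, 552.6, 489.5, 433.5, 0.0 m³/s; ΣQ_DR = 2044 m³/s.
V = ΣQ_DR · Δt = 2044 × 1800 s = 3.680 × 10^6 m³.
Over A = 102 km², depth = V / A = 36.1 mm.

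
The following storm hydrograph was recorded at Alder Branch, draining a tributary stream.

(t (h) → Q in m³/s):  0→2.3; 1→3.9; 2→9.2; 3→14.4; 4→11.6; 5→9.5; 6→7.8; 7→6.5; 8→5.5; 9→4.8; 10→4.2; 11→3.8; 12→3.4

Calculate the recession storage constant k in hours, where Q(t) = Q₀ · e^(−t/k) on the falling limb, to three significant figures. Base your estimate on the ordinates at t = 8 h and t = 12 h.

On the falling limb, Q drops from 5.5 to 3.4 m³/s between t = 8 h and t = 12 h (Δt = 4 h).
k = −Δt / ln(Q₂/Q₁) = −4 / ln(3.4/5.5) = 8.32 h.

k ≈ 8.32 h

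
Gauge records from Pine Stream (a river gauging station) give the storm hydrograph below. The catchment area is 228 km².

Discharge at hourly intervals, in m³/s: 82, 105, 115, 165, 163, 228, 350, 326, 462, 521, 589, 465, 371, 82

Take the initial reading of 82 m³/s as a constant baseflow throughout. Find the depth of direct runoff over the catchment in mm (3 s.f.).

d ≈ 45.4 mm

Direct runoff: 0.0, 23.0, 33.0, 83.0, 81.0, 146.0, 268.0, 244.0, 380.0, 439.0, 507.0, 383.0, 289.0, 0.0 m³/s; ΣQ_DR = 2876 m³/s.
V = ΣQ_DR · Δt = 2876 × 3600 s = 1.035 × 10^7 m³.
Over A = 228 km², depth = V / A = 45.4 mm.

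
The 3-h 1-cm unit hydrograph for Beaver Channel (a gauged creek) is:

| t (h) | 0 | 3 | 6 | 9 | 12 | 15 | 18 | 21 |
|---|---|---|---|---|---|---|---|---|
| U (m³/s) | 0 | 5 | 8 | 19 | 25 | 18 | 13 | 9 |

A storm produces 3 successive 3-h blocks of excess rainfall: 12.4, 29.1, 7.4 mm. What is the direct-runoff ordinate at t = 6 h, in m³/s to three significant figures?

By discrete convolution, Q_j = Σ (P_i / 10 mm) · U_{j−i}.
At t = 6 h (j=2): Q = (12.4/10)·8 + (29.1/10)·5 + (7.4/10)·0 = 24.5 m³/s.

Q ≈ 24.5 m³/s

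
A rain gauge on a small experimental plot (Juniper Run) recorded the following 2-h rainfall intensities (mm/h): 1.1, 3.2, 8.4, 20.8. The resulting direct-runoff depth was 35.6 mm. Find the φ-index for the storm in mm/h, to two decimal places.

Only the 2 blocks with intensity above φ contribute runoff: 8.4, 20.8 mm/h.
Σ(I−φ)·Δt = d  ⇒  (8.4+20.8 − 2φ)·2 = 35.6
φ = (29.20 − 35.6/2) / 2 = 5.70 mm/h.

φ ≈ 5.70 mm/h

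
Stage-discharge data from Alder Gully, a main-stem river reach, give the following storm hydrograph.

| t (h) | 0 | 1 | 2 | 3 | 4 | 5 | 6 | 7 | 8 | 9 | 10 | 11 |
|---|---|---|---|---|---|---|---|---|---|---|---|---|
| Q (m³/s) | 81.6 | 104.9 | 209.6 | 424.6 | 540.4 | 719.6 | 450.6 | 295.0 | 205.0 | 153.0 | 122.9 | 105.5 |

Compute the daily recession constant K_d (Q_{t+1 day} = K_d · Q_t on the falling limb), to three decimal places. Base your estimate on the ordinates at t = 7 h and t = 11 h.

K_d ≈ 0.002

Between t = 7 h and t = 11 h the flow falls from 295.0 to 105.5 m³/s over 4×1 h = 4 h.
Per-interval ratio K = (105.5/295.0)^(1/4) = 0.7733; K_d = K^(24/1) = 0.002.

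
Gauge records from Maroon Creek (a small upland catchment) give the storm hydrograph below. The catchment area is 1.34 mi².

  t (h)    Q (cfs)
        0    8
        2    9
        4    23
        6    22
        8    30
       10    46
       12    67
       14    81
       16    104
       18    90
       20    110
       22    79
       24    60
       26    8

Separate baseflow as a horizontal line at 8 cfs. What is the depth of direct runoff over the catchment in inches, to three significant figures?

d ≈ 1.45 in

Direct runoff: 0.0, 1.0, 15.0, 14.0, 22.0, 38.0, 59.0, 73.0, 96.0, 82.0, 102.0, 71.0, 52.0, 0.0 cfs; ΣQ_DR = 625.0 cfs.
V = ΣQ_DR · Δt = 625.0 × 7200 s = 4.500 × 10^6 ft³.
Over A = 1.34 mi², depth = V / A = 1.45 in.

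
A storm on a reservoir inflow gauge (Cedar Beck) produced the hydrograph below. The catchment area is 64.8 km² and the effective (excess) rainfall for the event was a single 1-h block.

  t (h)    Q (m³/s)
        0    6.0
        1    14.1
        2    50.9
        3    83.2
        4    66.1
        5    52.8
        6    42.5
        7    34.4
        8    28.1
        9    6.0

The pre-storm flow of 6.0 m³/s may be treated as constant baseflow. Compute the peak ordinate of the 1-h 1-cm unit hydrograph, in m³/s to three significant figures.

U_p ≈ 42.9 m³/s

Direct runoff: 0.0, 8.1, 44.9, 77.2, 60.1, 46.8, 36.5, 28.4, 22.1, 0.0 m³/s; ΣQ_DR = 324.1 m³/s, peak = 77.2 m³/s.
Runoff depth d = ΣQ_DR·Δt / A = 324.1 × 3600 / (64.8 km²) = 18.01 mm.
The 1-cm UH is the DRH scaled by (10 mm)/d, so U_p = 77.2 × 10/18.01 = 42.9 m³/s.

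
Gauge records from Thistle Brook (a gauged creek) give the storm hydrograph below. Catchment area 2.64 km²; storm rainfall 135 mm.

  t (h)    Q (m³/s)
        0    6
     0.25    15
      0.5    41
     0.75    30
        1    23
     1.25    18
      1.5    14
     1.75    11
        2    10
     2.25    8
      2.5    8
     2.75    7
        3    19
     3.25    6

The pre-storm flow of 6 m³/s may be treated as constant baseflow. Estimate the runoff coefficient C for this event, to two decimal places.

C ≈ 0.33

ΣQ_DR = 132.0 m³/s; V = ΣQ_DR·Δt = 1.188 × 10^5 m³.
Runoff depth d = V / A = 45.00 mm.
C = d / P = 45.00 / 135 = 0.33.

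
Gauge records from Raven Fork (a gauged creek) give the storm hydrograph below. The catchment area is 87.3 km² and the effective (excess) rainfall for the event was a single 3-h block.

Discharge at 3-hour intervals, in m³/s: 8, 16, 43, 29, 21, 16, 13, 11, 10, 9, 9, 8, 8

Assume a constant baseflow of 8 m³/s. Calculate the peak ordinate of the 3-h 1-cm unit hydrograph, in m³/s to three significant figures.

U_p ≈ 29.2 m³/s

Direct runoff: 0.0, 8.0, 35.0, 21.0, 13.0, 8.0, 5.0, 3.0, 2.0, 1.0, 1.0, 0.0, 0.0 m³/s; ΣQ_DR = 97.00 m³/s, peak = 35.0 m³/s.
Runoff depth d = ΣQ_DR·Δt / A = 97.00 × 10800 / (87.3 km²) = 12.00 mm.
The 1-cm UH is the DRH scaled by (10 mm)/d, so U_p = 35.0 × 10/12.00 = 29.2 m³/s.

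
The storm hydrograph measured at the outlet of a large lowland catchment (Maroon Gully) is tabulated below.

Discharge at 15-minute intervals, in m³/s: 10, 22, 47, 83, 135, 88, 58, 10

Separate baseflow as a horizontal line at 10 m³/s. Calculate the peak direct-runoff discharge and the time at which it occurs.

Q_p = 125.0 m³/s at t = 1 h

Subtracting baseflow gives direct-runoff ordinates: 0.0, 12.0, 37.0, 73.0, 125.0, 78.0, 48.0, 0.0 m³/s.
The maximum is 125.0 m³/s, occurring at the reading for t = 1 h.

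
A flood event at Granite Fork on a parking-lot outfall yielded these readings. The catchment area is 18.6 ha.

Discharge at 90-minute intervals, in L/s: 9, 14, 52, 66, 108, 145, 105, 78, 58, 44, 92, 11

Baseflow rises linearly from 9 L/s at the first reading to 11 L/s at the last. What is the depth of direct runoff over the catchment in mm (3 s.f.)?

Direct runoff: 0.00, 4.82, 42.64, 56.45, 98.27, 135.09, 94.91, 67.73, 47.55, 33.36, 81.18, 0.00 L/s; ΣQ_DR = 662.0 L/s.
V = ΣQ_DR · Δt = 662.0 × 5400 s = 3.575 × 10^6 L.
Over A = 18.6 ha, depth = V / A = 19.2 mm.

d ≈ 19.2 mm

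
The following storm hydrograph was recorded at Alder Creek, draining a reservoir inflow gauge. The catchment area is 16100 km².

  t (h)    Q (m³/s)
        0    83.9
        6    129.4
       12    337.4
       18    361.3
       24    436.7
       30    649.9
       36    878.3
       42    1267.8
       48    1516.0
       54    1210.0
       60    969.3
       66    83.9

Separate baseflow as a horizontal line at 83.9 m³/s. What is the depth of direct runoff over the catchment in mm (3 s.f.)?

Direct runoff: 0.0, 45.5, 253.5, 277.4, 352.8, 566.0, 794.4, 1183.9, 1432.1, 1126.1, 885.4, 0.0 m³/s; ΣQ_DR = 6917 m³/s.
V = ΣQ_DR · Δt = 6917 × 21600 s = 1.494 × 10^8 m³.
Over A = 16100 km², depth = V / A = 9.28 mm.

d ≈ 9.28 mm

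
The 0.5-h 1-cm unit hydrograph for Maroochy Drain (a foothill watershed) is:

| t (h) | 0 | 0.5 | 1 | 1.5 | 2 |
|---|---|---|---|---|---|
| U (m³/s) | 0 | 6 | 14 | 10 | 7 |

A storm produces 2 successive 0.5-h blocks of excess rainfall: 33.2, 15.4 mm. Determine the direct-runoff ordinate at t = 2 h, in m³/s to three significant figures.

By discrete convolution, Q_j = Σ (P_i / 10 mm) · U_{j−i}.
At t = 2 h (j=4): Q = (33.2/10)·7 + (15.4/10)·10 = 38.6 m³/s.

Q ≈ 38.6 m³/s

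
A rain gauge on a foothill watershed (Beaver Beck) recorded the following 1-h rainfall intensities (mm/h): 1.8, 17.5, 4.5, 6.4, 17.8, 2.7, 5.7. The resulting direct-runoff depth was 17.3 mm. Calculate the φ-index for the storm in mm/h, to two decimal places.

Only the 2 blocks with intensity above φ contribute runoff: 17.5, 17.8 mm/h.
Σ(I−φ)·Δt = d  ⇒  (17.5+17.8 − 2φ)·1 = 17.3
φ = (35.30 − 17.3/1) / 2 = 9.00 mm/h.

φ ≈ 9.00 mm/h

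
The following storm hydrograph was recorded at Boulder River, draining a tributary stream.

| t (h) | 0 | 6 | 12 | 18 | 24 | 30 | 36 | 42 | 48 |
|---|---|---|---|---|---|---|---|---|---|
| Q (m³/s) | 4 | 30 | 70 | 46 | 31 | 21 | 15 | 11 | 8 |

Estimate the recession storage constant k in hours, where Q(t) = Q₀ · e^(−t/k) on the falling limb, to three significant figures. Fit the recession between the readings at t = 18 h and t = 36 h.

k ≈ 16.1 h

On the falling limb, Q drops from 46 to 15 m³/s between t = 18 h and t = 36 h (Δt = 18 h).
k = −Δt / ln(Q₂/Q₁) = −18 / ln(15/46) = 16.1 h.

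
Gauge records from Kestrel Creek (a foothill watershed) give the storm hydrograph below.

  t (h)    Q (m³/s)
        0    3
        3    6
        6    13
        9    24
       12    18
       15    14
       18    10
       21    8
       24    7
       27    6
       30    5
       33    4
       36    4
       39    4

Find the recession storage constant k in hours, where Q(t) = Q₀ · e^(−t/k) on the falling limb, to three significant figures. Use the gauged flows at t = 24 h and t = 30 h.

On the falling limb, Q drops from 7 to 5 m³/s between t = 24 h and t = 30 h (Δt = 6 h).
k = −Δt / ln(Q₂/Q₁) = −6 / ln(5/7) = 17.8 h.

k ≈ 17.8 h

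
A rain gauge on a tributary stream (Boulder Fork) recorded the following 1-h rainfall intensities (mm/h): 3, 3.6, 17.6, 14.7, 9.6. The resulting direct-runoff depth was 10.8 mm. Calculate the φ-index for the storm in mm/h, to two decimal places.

Only the 2 blocks with intensity above φ contribute runoff: 17.6, 14.7 mm/h.
Σ(I−φ)·Δt = d  ⇒  (17.6+14.7 − 2φ)·1 = 10.8
φ = (32.30 − 10.8/1) / 2 = 10.75 mm/h.

φ ≈ 10.75 mm/h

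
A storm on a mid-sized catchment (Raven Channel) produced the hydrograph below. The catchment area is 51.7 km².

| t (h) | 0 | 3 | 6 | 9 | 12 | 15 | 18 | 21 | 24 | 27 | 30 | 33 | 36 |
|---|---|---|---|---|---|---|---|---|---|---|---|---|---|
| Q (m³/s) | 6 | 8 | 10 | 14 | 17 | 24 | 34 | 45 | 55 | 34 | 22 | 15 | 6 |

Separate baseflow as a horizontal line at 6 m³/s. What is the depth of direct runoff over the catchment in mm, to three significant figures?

d ≈ 44.3 mm

Direct runoff: 0.0, 2.0, 4.0, 8.0, 11.0, 18.0, 28.0, 39.0, 49.0, 28.0, 16.0, 9.0, 0.0 m³/s; ΣQ_DR = 212.0 m³/s.
V = ΣQ_DR · Δt = 212.0 × 10800 s = 2.290 × 10^6 m³.
Over A = 51.7 km², depth = V / A = 44.3 mm.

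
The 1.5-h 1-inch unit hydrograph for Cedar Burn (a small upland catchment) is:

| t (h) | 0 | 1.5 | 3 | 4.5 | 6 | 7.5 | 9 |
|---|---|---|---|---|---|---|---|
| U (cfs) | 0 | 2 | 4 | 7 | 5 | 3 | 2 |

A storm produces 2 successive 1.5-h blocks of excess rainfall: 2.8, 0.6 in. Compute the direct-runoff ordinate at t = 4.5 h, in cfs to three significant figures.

By discrete convolution, Q_j = Σ (P_i / 1 in) · U_{j−i}.
At t = 4.5 h (j=3): Q = (2.8/1)·7 + (0.6/1)·4 = 22.0 cfs.

Q ≈ 22.0 cfs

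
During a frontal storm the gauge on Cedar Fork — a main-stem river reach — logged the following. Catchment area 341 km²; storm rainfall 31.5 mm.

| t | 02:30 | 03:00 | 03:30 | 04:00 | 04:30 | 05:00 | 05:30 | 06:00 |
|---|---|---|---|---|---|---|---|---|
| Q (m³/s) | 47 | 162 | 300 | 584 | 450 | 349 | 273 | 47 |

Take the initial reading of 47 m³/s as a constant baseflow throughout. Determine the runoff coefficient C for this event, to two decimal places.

ΣQ_DR = 1836 m³/s; V = ΣQ_DR·Δt = 3.305 × 10^6 m³.
Runoff depth d = V / A = 9.691 mm.
C = d / P = 9.691 / 31.5 = 0.31.

C ≈ 0.31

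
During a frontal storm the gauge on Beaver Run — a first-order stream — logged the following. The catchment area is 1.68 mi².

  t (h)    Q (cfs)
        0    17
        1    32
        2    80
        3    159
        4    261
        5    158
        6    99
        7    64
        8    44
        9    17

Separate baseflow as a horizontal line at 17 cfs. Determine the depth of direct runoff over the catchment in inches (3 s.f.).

Direct runoff: 0.0, 15.0, 63.0, 142.0, 244.0, 141.0, 82.0, 47.0, 27.0, 0.0 cfs; ΣQ_DR = 761.0 cfs.
V = ΣQ_DR · Δt = 761.0 × 3600 s = 2.740 × 10^6 ft³.
Over A = 1.68 mi², depth = V / A = 0.702 in.

d ≈ 0.702 in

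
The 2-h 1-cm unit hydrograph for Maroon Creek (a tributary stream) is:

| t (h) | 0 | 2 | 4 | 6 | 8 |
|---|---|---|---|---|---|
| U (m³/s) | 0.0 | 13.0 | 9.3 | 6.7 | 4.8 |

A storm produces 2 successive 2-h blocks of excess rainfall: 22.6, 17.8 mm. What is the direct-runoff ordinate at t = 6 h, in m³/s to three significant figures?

Q ≈ 31.7 m³/s

By discrete convolution, Q_j = Σ (P_i / 10 mm) · U_{j−i}.
At t = 6 h (j=3): Q = (22.6/10)·6.7 + (17.8/10)·9.3 = 31.7 m³/s.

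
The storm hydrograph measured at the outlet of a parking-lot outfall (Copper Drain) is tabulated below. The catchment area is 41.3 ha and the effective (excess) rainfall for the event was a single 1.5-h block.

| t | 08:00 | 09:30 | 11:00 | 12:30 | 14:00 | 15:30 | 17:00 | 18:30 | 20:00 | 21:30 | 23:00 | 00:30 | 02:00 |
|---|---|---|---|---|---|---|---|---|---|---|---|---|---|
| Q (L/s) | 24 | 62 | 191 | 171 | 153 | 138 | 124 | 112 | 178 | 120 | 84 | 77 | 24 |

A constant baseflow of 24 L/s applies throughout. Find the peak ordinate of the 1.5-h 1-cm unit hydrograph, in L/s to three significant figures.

Direct runoff: 0.0, 38.0, 167.0, 147.0, 129.0, 114.0, 100.0, 88.0, 154.0, 96.0, 60.0, 53.0, 0.0 L/s; ΣQ_DR = 1146 L/s, peak = 167.0 L/s.
Runoff depth d = ΣQ_DR·Δt / A = 1146 × 5400 / (41.3 ha) = 14.98 mm.
The 1-cm UH is the DRH scaled by (10 mm)/d, so U_p = 167.0 × 10/14.98 = 111 L/s.

U_p ≈ 111 L/s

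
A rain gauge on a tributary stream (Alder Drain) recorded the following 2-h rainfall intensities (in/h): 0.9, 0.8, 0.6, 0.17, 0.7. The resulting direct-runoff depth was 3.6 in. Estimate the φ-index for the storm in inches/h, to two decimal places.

Only the 4 blocks with intensity above φ contribute runoff: 0.9, 0.8, 0.6, 0.7 in/h.
Σ(I−φ)·Δt = d  ⇒  (0.9+0.8+0.6+0.7 − 4φ)·2 = 3.6
φ = (3.000 − 3.6/2) / 4 = 0.30 in/h.

φ ≈ 0.30 in/h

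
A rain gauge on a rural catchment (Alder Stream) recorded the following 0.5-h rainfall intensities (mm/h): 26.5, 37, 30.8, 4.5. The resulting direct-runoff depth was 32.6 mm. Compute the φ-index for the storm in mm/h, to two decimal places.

φ ≈ 9.70 mm/h

Only the 3 blocks with intensity above φ contribute runoff: 26.5, 37, 30.8 mm/h.
Σ(I−φ)·Δt = d  ⇒  (26.5+37+30.8 − 3φ)·0.5 = 32.6
φ = (94.30 − 32.6/0.5) / 3 = 9.70 mm/h.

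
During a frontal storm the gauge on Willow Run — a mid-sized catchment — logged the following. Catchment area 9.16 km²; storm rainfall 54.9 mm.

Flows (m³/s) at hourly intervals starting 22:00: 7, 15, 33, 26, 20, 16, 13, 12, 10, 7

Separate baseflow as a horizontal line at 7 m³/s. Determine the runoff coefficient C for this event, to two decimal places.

C ≈ 0.64

ΣQ_DR = 89.00 m³/s; V = ΣQ_DR·Δt = 3.204 × 10^5 m³.
Runoff depth d = V / A = 34.98 mm.
C = d / P = 34.98 / 54.9 = 0.64.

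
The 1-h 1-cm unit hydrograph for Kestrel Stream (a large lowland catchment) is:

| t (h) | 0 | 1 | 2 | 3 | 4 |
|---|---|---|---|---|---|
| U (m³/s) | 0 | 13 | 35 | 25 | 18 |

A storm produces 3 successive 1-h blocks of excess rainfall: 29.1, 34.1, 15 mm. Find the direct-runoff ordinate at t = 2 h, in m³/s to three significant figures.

By discrete convolution, Q_j = Σ (P_i / 10 mm) · U_{j−i}.
At t = 2 h (j=2): Q = (29.1/10)·35 + (34.1/10)·13 + (15/10)·0 = 146 m³/s.

Q ≈ 146 m³/s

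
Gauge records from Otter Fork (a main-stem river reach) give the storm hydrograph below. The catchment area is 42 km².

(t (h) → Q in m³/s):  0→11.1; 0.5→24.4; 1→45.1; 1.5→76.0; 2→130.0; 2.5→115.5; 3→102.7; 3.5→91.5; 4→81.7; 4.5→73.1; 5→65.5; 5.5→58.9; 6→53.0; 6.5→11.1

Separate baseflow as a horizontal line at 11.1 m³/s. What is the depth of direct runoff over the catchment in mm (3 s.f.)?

Direct runoff: 0.0, 13.3, 34.0, 64.9, 118.9, 104.4, 91.6, 80.4, 70.6, 62.0, 54.4, 47.8, 41.9, 0.0 m³/s; ΣQ_DR = 784.2 m³/s.
V = ΣQ_DR · Δt = 784.2 × 1800 s = 1.412 × 10^6 m³.
Over A = 42 km², depth = V / A = 33.6 mm.

d ≈ 33.6 mm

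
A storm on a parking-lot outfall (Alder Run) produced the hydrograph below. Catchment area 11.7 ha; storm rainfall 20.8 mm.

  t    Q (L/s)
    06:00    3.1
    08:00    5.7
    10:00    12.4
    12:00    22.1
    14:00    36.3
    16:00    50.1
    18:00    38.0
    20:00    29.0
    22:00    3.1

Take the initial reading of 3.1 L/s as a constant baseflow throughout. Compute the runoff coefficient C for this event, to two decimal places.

ΣQ_DR = 171.9 L/s; V = ΣQ_DR·Δt = 1.238 × 10^6 L.
Runoff depth d = V / A = 10.58 mm.
C = d / P = 10.58 / 20.8 = 0.51.

C ≈ 0.51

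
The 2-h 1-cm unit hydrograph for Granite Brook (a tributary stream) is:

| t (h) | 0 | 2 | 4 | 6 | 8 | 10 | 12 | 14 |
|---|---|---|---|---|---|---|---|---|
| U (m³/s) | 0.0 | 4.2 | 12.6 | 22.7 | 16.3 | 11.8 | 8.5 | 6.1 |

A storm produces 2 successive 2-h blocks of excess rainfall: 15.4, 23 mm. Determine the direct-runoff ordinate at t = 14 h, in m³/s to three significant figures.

Q ≈ 28.9 m³/s

By discrete convolution, Q_j = Σ (P_i / 10 mm) · U_{j−i}.
At t = 14 h (j=7): Q = (15.4/10)·6.1 + (23/10)·8.5 = 28.9 m³/s.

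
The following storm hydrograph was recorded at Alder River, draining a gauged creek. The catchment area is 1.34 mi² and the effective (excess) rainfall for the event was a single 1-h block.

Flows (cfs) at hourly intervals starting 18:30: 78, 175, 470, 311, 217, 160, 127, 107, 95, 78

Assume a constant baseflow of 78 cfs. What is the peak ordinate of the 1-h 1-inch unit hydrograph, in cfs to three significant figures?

U_p ≈ 327 cfs

Direct runoff: 0.0, 97.0, 392.0, 233.0, 139.0, 82.0, 49.0, 29.0, 17.0, 0.0 cfs; ΣQ_DR = 1038 cfs, peak = 392.0 cfs.
Runoff depth d = ΣQ_DR·Δt / A = 1038 × 3600 / (1.34 mi²) = 1.200 in.
The 1-inch UH is the DRH scaled by (1 in)/d, so U_p = 392.0 × 1/1.200 = 327 cfs.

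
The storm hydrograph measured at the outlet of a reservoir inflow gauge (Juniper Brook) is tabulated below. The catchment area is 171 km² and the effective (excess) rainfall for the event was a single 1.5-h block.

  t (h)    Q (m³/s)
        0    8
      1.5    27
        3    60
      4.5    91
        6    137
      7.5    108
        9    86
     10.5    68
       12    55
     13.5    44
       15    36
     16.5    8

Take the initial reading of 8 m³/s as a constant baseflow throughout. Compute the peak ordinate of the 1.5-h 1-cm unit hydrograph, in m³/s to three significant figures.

Direct runoff: 0.0, 19.0, 52.0, 83.0, 129.0, 100.0, 78.0, 60.0, 47.0, 36.0, 28.0, 0.0 m³/s; ΣQ_DR = 632.0 m³/s, peak = 129.0 m³/s.
Runoff depth d = ΣQ_DR·Δt / A = 632.0 × 5400 / (171 km²) = 19.96 mm.
The 1-cm UH is the DRH scaled by (10 mm)/d, so U_p = 129.0 × 10/19.96 = 64.6 m³/s.

U_p ≈ 64.6 m³/s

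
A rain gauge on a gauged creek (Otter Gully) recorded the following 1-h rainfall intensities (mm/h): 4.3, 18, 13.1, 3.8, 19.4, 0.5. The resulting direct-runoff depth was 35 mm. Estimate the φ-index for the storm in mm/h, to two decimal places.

φ ≈ 5.17 mm/h

Only the 3 blocks with intensity above φ contribute runoff: 18, 13.1, 19.4 mm/h.
Σ(I−φ)·Δt = d  ⇒  (18+13.1+19.4 − 3φ)·1 = 35
φ = (50.50 − 35/1) / 3 = 5.17 mm/h.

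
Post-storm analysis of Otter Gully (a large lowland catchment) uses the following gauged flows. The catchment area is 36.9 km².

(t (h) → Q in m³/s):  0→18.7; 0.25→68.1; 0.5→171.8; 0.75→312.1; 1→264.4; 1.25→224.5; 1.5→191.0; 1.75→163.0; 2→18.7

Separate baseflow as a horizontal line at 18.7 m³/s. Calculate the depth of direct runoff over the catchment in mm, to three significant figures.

d ≈ 30.8 mm

Direct runoff: 0.0, 49.4, 153.1, 293.4, 245.7, 205.8, 172.3, 144.3, 0.0 m³/s; ΣQ_DR = 1264 m³/s.
V = ΣQ_DR · Δt = 1264 × 900 s = 1.138 × 10^6 m³.
Over A = 36.9 km², depth = V / A = 30.8 mm.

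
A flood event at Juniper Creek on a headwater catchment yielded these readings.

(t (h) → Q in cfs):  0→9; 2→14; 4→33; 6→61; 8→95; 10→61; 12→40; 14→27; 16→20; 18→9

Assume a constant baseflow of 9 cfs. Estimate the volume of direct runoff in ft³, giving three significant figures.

Direct-runoff ordinates (Q − Q_b): 0.0, 5.0, 24.0, 52.0, 86.0, 52.0, 31.0, 18.0, 11.0, 0.0 cfs.
ΣQ_DR = 279.0 cfs.
With Δt = 2 h = 7200 s, V = ΣQ_DR · Δt = 279.0 × 7200 = 2.01 × 10^6 ft³.

V ≈ 2.01 × 10^6 ft³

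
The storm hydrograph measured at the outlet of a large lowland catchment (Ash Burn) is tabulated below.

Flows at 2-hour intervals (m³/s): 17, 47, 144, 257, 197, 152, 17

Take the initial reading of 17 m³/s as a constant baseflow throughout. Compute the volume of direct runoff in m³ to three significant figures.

Direct-runoff ordinates (Q − Q_b): 0.0, 30.0, 127.0, 240.0, 180.0, 135.0, 0.0 m³/s.
ΣQ_DR = 712.0 m³/s.
With Δt = 2 h = 7200 s, V = ΣQ_DR · Δt = 712.0 × 7200 = 5.13 × 10^6 m³.

V ≈ 5.13 × 10^6 m³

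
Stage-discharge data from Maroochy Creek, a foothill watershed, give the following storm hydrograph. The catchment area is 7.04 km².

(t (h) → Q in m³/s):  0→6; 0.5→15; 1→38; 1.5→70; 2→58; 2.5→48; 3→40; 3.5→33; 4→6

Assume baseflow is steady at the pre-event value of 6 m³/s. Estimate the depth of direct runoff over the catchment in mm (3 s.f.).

d ≈ 66.5 mm

Direct runoff: 0.0, 9.0, 32.0, 64.0, 52.0, 42.0, 34.0, 27.0, 0.0 m³/s; ΣQ_DR = 260.0 m³/s.
V = ΣQ_DR · Δt = 260.0 × 1800 s = 4.680 × 10^5 m³.
Over A = 7.04 km², depth = V / A = 66.5 mm.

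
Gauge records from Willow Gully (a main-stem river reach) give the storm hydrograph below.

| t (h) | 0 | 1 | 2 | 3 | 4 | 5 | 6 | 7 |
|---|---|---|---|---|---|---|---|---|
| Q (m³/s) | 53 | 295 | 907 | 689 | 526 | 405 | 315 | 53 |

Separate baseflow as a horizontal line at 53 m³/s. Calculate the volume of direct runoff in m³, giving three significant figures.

V ≈ 1.01 × 10^7 m³

Direct-runoff ordinates (Q − Q_b): 0.0, 242.0, 854.0, 636.0, 473.0, 352.0, 262.0, 0.0 m³/s.
ΣQ_DR = 2819 m³/s.
With Δt = 1 h = 3600 s, V = ΣQ_DR · Δt = 2819 × 3600 = 1.01 × 10^7 m³.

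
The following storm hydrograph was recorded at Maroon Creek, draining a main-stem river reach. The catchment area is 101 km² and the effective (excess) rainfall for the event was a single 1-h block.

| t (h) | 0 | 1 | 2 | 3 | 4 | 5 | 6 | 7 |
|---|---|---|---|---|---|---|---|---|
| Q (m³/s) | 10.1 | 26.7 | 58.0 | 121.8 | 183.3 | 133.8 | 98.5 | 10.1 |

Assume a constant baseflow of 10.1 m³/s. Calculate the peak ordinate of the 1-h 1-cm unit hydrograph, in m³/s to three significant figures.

U_p ≈ 86.5 m³/s

Direct runoff: 0.0, 16.6, 47.9, 111.7, 173.2, 123.7, 88.4, 0.0 m³/s; ΣQ_DR = 561.5 m³/s, peak = 173.2 m³/s.
Runoff depth d = ΣQ_DR·Δt / A = 561.5 × 3600 / (101 km²) = 20.01 mm.
The 1-cm UH is the DRH scaled by (10 mm)/d, so U_p = 173.2 × 10/20.01 = 86.5 m³/s.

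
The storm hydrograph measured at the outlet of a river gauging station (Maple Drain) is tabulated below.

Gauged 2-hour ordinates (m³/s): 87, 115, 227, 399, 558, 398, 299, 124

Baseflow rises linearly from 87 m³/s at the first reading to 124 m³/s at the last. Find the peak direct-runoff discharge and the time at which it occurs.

Subtracting baseflow gives direct-runoff ordinates: 0.00, 22.71, 129.43, 296.14, 449.86, 284.57, 180.29, 0.00 m³/s.
The maximum is 449.86 m³/s, occurring at the reading for t = 8 h.

Q_p = 449.86 m³/s at t = 8 h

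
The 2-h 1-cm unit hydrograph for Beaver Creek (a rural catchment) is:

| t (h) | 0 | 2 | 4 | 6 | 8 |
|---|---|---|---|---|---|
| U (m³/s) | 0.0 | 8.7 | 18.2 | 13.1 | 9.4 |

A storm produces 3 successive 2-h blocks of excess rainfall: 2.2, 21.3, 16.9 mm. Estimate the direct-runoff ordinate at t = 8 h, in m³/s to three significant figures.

Q ≈ 60.7 m³/s

By discrete convolution, Q_j = Σ (P_i / 10 mm) · U_{j−i}.
At t = 8 h (j=4): Q = (2.2/10)·9.4 + (21.3/10)·13.1 + (16.9/10)·18.2 = 60.7 m³/s.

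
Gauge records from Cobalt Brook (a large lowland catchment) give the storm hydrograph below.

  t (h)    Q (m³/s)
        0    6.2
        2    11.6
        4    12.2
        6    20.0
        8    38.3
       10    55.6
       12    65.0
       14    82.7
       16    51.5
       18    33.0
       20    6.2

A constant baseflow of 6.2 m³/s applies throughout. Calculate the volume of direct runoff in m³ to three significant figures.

V ≈ 2.26 × 10^6 m³

Direct-runoff ordinates (Q − Q_b): 0.0, 5.4, 6.0, 13.8, 32.1, 49.4, 58.8, 76.5, 45.3, 26.8, 0.0 m³/s.
ΣQ_DR = 314.1 m³/s.
With Δt = 2 h = 7200 s, V = ΣQ_DR · Δt = 314.1 × 7200 = 2.26 × 10^6 m³.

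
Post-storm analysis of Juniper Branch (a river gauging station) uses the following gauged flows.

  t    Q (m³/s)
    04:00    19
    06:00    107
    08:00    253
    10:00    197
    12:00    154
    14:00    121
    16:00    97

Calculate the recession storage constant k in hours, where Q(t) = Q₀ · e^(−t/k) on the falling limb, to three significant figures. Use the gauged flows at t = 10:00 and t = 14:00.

k ≈ 8.21 h

On the falling limb, Q drops from 197 to 121 m³/s between t = 10:00 and t = 14:00 (Δt = 4 h).
k = −Δt / ln(Q₂/Q₁) = −4 / ln(121/197) = 8.21 h.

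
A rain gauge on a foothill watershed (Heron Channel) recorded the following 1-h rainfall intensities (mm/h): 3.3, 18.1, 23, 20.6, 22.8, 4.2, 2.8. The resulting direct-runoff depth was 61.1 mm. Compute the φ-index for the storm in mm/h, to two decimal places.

φ ≈ 5.85 mm/h

Only the 4 blocks with intensity above φ contribute runoff: 18.1, 23, 20.6, 22.8 mm/h.
Σ(I−φ)·Δt = d  ⇒  (18.1+23+20.6+22.8 − 4φ)·1 = 61.1
φ = (84.50 − 61.1/1) / 4 = 5.85 mm/h.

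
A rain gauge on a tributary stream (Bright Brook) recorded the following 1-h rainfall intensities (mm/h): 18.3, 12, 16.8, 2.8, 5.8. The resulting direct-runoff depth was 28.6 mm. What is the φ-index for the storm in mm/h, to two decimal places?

φ ≈ 6.17 mm/h

Only the 3 blocks with intensity above φ contribute runoff: 18.3, 12, 16.8 mm/h.
Σ(I−φ)·Δt = d  ⇒  (18.3+12+16.8 − 3φ)·1 = 28.6
φ = (47.10 − 28.6/1) / 3 = 6.17 mm/h.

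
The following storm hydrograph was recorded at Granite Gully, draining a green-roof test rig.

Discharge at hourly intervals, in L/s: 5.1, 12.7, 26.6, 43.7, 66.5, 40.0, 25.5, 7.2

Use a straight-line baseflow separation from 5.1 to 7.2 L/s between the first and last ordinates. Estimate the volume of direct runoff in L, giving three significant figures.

Direct-runoff ordinates (Q − Q_b): 0.00, 7.30, 20.90, 37.70, 60.20, 33.40, 18.60, 0.00 L/s.
ΣQ_DR = 178.1 L/s.
With Δt = 1 h = 3600 s, V = ΣQ_DR · Δt = 178.1 × 3600 = 6.41 × 10^5 L.

V ≈ 6.41 × 10^5 L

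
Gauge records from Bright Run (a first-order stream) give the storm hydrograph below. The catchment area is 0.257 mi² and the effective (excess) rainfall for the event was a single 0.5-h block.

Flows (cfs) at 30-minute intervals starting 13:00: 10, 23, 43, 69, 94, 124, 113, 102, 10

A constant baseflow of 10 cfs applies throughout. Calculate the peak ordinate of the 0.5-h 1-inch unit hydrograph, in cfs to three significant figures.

U_p ≈ 75.9 cfs

Direct runoff: 0.0, 13.0, 33.0, 59.0, 84.0, 114.0, 103.0, 92.0, 0.0 cfs; ΣQ_DR = 498.0 cfs, peak = 114.0 cfs.
Runoff depth d = ΣQ_DR·Δt / A = 498.0 × 1800 / (0.257 mi²) = 1.501 in.
The 1-inch UH is the DRH scaled by (1 in)/d, so U_p = 114.0 × 1/1.501 = 75.9 cfs.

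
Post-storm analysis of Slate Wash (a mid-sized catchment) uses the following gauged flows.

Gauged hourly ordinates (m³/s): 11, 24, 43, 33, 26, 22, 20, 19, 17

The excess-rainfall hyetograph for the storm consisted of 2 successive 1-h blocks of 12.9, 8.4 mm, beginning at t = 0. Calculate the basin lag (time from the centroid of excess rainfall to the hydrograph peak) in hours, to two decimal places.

Centroid of excess rainfall: t_c = Σ P_i·t̄_i / ΣP_i = 0.8944 h (block centres at 0.5, 1.5 h).
Hydrograph peak occurs at t = 2 h, so basin lag t_L = 2 − 0.8944 = 1.11 h.

t_L ≈ 1.11 h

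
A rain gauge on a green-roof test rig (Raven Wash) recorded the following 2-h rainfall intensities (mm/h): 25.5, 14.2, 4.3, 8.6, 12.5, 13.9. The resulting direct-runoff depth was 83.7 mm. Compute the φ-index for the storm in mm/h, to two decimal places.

φ ≈ 6.57 mm/h

Only the 5 blocks with intensity above φ contribute runoff: 25.5, 14.2, 8.6, 12.5, 13.9 mm/h.
Σ(I−φ)·Δt = d  ⇒  (25.5+14.2+8.6+12.5+13.9 − 5φ)·2 = 83.7
φ = (74.70 − 83.7/2) / 5 = 6.57 mm/h.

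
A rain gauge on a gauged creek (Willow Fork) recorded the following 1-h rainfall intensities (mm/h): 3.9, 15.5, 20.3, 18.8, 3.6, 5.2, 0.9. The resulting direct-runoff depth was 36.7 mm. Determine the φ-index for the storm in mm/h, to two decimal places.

Only the 3 blocks with intensity above φ contribute runoff: 15.5, 20.3, 18.8 mm/h.
Σ(I−φ)·Δt = d  ⇒  (15.5+20.3+18.8 − 3φ)·1 = 36.7
φ = (54.60 − 36.7/1) / 3 = 5.97 mm/h.

φ ≈ 5.97 mm/h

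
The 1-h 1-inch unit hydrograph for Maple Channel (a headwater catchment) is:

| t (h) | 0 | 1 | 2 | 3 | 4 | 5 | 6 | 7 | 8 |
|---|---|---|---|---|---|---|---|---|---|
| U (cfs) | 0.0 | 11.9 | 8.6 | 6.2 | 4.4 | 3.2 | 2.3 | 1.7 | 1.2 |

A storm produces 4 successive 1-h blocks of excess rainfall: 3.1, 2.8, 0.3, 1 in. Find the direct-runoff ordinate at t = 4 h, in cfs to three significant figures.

By discrete convolution, Q_j = Σ (P_i / 1 in) · U_{j−i}.
At t = 4 h (j=4): Q = (3.1/1)·4.4 + (2.8/1)·6.2 + (0.3/1)·8.6 + (1/1)·11.9 = 45.5 cfs.

Q ≈ 45.5 cfs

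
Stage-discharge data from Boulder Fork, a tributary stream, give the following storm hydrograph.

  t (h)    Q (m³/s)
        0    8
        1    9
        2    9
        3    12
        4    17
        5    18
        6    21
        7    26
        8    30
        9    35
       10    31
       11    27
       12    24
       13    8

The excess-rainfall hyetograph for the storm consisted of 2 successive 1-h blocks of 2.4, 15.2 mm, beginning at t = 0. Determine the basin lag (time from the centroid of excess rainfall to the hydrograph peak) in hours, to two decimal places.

t_L ≈ 7.64 h

Centroid of excess rainfall: t_c = Σ P_i·t̄_i / ΣP_i = 1.3636 h (block centres at 0.5, 1.5 h).
Hydrograph peak occurs at t = 9 h, so basin lag t_L = 9 − 1.3636 = 7.64 h.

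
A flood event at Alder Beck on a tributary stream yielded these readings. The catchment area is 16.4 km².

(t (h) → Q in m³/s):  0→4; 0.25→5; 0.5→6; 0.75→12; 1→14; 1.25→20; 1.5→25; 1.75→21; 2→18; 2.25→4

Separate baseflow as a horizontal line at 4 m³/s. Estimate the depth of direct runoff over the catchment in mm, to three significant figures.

Direct runoff: 0.0, 1.0, 2.0, 8.0, 10.0, 16.0, 21.0, 17.0, 14.0, 0.0 m³/s; ΣQ_DR = 89.00 m³/s.
V = ΣQ_DR · Δt = 89.00 × 900 s = 80100 m³.
Over A = 16.4 km², depth = V / A = 4.88 mm.

d ≈ 4.88 mm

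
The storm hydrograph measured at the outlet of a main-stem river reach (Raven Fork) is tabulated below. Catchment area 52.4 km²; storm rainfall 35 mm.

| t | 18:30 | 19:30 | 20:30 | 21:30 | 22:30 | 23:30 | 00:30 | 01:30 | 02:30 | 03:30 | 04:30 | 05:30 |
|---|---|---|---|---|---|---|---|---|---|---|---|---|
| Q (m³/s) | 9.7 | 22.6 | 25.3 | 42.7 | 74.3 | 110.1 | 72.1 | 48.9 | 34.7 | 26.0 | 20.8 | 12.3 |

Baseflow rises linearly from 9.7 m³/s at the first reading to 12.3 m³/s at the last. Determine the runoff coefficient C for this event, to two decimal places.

ΣQ_DR = 367.5 m³/s; V = ΣQ_DR·Δt = 1.323 × 10^6 m³.
Runoff depth d = V / A = 25.25 mm.
C = d / P = 25.25 / 35 = 0.72.

C ≈ 0.72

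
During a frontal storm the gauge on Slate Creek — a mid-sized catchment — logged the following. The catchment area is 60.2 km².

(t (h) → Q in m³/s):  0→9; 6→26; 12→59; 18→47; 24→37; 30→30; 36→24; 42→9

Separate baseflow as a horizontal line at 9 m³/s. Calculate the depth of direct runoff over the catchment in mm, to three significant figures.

Direct runoff: 0.0, 17.0, 50.0, 38.0, 28.0, 21.0, 15.0, 0.0 m³/s; ΣQ_DR = 169.0 m³/s.
V = ΣQ_DR · Δt = 169.0 × 21600 s = 3.650 × 10^6 m³.
Over A = 60.2 km², depth = V / A = 60.6 mm.

d ≈ 60.6 mm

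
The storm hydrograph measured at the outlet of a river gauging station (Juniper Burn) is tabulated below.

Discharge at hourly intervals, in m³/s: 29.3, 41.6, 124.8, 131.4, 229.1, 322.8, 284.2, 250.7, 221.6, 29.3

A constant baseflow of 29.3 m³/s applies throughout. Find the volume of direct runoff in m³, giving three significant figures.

Direct-runoff ordinates (Q − Q_b): 0.0, 12.3, 95.5, 102.1, 199.8, 293.5, 254.9, 221.4, 192.3, 0.0 m³/s.
ΣQ_DR = 1372 m³/s.
With Δt = 1 h = 3600 s, V = ΣQ_DR · Δt = 1372 × 3600 = 4.94 × 10^6 m³.

V ≈ 4.94 × 10^6 m³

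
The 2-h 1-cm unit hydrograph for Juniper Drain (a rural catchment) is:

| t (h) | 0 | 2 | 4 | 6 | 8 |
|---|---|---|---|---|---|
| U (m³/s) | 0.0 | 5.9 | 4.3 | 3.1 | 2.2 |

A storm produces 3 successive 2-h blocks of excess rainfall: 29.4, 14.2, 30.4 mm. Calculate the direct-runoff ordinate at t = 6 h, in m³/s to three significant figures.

By discrete convolution, Q_j = Σ (P_i / 10 mm) · U_{j−i}.
At t = 6 h (j=3): Q = (29.4/10)·3.1 + (14.2/10)·4.3 + (30.4/10)·5.9 = 33.2 m³/s.

Q ≈ 33.2 m³/s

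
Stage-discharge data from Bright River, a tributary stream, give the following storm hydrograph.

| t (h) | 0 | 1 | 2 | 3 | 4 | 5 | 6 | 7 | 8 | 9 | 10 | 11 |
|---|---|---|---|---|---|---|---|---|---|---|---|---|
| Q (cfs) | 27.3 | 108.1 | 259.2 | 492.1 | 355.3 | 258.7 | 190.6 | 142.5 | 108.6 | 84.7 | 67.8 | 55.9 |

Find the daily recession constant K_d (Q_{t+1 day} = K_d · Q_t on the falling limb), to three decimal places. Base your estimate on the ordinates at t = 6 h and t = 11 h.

Between t = 6 h and t = 11 h the flow falls from 190.6 to 55.9 cfs over 5×1 h = 5 h.
Per-interval ratio K = (55.9/190.6)^(1/5) = 0.7825; K_d = K^(24/1) = 0.003.

K_d ≈ 0.003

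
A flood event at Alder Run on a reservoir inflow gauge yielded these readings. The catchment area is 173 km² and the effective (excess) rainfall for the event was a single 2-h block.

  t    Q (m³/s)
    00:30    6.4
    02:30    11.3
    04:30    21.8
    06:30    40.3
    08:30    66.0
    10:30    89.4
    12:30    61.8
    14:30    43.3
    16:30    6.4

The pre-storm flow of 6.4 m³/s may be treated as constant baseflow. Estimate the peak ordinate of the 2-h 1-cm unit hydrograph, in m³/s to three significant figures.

U_p ≈ 69.0 m³/s

Direct runoff: 0.0, 4.9, 15.4, 33.9, 59.6, 83.0, 55.4, 36.9, 0.0 m³/s; ΣQ_DR = 289.1 m³/s, peak = 83.0 m³/s.
Runoff depth d = ΣQ_DR·Δt / A = 289.1 × 7200 / (173 km²) = 12.03 mm.
The 1-cm UH is the DRH scaled by (10 mm)/d, so U_p = 83.0 × 10/12.03 = 69.0 m³/s.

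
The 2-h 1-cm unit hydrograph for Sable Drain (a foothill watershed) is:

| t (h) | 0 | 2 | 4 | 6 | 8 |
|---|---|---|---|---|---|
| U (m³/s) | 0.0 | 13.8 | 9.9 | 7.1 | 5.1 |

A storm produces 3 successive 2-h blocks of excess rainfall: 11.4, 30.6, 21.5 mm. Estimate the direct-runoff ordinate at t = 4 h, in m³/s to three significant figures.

By discrete convolution, Q_j = Σ (P_i / 10 mm) · U_{j−i}.
At t = 4 h (j=2): Q = (11.4/10)·9.9 + (30.6/10)·13.8 + (21.5/10)·0.0 = 53.5 m³/s.

Q ≈ 53.5 m³/s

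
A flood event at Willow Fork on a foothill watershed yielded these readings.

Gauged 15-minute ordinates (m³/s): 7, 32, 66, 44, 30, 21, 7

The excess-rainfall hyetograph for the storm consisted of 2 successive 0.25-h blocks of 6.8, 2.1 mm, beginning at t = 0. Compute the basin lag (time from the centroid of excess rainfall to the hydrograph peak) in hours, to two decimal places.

Centroid of excess rainfall: t_c = Σ P_i·t̄_i / ΣP_i = 0.1840 h (block centres at 0.125, 0.375 h).
Hydrograph peak occurs at t = 0.5 h, so basin lag t_L = 0.5 − 0.1840 = 0.32 h.

t_L ≈ 0.32 h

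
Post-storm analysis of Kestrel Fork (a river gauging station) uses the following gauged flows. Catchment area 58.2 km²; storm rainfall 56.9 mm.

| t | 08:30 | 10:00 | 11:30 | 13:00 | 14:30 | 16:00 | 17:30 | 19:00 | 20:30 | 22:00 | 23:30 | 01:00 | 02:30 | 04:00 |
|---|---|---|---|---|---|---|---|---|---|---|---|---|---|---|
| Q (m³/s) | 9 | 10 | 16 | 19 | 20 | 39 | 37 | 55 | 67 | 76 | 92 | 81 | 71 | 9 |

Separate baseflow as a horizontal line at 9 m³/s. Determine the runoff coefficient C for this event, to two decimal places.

ΣQ_DR = 475.0 m³/s; V = ΣQ_DR·Δt = 2.565 × 10^6 m³.
Runoff depth d = V / A = 44.07 mm.
C = d / P = 44.07 / 56.9 = 0.77.

C ≈ 0.77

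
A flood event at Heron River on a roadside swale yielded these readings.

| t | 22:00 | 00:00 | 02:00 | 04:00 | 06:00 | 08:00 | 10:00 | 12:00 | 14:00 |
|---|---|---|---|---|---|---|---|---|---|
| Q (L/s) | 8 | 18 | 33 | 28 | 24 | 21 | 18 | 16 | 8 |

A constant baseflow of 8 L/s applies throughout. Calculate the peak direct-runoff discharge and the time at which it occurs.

Q_p = 25.0 L/s at t = 02:00

Subtracting baseflow gives direct-runoff ordinates: 0.0, 10.0, 25.0, 20.0, 16.0, 13.0, 10.0, 8.0, 0.0 L/s.
The maximum is 25.0 L/s, occurring at the reading for t = 02:00.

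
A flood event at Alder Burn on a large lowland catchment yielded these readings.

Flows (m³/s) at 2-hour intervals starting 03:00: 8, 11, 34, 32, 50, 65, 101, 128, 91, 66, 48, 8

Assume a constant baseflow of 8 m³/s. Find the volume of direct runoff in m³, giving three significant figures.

V ≈ 3.93 × 10^6 m³

Direct-runoff ordinates (Q − Q_b): 0.0, 3.0, 26.0, 24.0, 42.0, 57.0, 93.0, 120.0, 83.0, 58.0, 40.0, 0.0 m³/s.
ΣQ_DR = 546.0 m³/s.
With Δt = 2 h = 7200 s, V = ΣQ_DR · Δt = 546.0 × 7200 = 3.93 × 10^6 m³.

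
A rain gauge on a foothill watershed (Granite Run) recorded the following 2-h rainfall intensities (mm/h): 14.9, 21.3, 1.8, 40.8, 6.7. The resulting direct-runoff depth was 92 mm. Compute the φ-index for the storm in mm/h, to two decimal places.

Only the 3 blocks with intensity above φ contribute runoff: 14.9, 21.3, 40.8 mm/h.
Σ(I−φ)·Δt = d  ⇒  (14.9+21.3+40.8 − 3φ)·2 = 92
φ = (77.00 − 92/2) / 3 = 10.33 mm/h.

φ ≈ 10.33 mm/h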